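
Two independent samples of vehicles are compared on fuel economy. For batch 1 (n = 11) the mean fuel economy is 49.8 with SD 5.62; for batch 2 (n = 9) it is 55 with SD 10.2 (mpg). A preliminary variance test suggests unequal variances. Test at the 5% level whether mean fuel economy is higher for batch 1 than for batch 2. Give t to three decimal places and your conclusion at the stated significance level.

Let group 1 = batch 1, group 2 = batch 2. H0: μ_1 = μ_2; H1: μ_1 > μ_2 (Welch's two-sample t-test, right-tailed).
t = (x̄_1 − x̄_2)/√(s_1²/n_1 + s_2²/n_2) = (49.8 − 55)/√(5.62²/11 + 10.2²/9) = -1.369
Welch–Satterthwaite df ≈ 11.88
p-value = P(T ≥ -1.369) ≈ 0.902
Since p ≈ 0.902 > α = 0.05, fail to reject H0; the evidence is not statistically significant.

t = -1.369; fail to reject H0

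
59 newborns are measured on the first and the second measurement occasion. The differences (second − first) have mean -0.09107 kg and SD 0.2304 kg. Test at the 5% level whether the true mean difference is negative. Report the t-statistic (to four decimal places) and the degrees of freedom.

t = -3.0361, df = 58

H0: μ_d = 0; H1: μ_d < 0 (paired t-test on the differences, left-tailed).
t = d̄/(s_d/√n) = -0.09107/(0.2304/√59) = -3.0361
df = n − 1 = 58
p-value = P(T ≤ -3.0361) ≈ 0.0018
Since p ≈ 0.0018 < α = 0.05, reject H0; the data support H1.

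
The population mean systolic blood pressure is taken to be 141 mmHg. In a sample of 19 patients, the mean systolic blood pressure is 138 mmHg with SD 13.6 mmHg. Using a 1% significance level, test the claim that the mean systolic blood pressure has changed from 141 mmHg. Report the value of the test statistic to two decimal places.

H0: μ = 141; H1: μ ≠ 141 (one-sample t-test, two-sided).
t = (x̄ − μ₀)/(s/√n) = (138 − 141)/(13.6/√19) = -0.96
df = n − 1 = 18
Two-sided p-value ≈ 0.3490
Since p ≈ 0.3490 > α = 0.01, fail to reject H0; the data do not provide sufficient evidence against H0.

-0.96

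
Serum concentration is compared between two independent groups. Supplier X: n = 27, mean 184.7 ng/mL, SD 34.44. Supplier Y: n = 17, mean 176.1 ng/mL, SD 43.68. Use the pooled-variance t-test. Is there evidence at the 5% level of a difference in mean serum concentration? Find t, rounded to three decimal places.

Let group 1 = supplier X, group 2 = supplier Y. H0: μ_1 = μ_2; H1: μ_1 ≠ μ_2 (two-sample pooled-variance t-test, two-sided).
s_p² = [(27−1)·34.44² + (17−1)·43.68²]/(27+17−2) = 1461.1
t = (184.7 − 176.1)/√[1461.1·(1/27 + 1/17)] = 0.727
df = n₁ + n₂ − 2 = 42
Two-sided p-value ≈ 0.471
Since p ≈ 0.471 > α = 0.05, fail to reject H0; the evidence is not statistically significant.

0.727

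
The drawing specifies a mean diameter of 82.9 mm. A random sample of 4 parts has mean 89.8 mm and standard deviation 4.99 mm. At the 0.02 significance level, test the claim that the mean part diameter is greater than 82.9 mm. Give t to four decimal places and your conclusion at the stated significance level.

t = 2.7655; fail to reject H0

H0: μ = 82.9; H1: μ > 82.9 (one-sample t-test, right-tailed).
t = (x̄ − μ₀)/(s/√n) = (89.8 − 82.9)/(4.99/√4) = 2.7655
df = n − 1 = 3
p-value = P(T ≥ 2.7655) ≈ 0.035
Since p ≈ 0.035 > α = 0.02, fail to reject H0; the data do not provide sufficient evidence against H0.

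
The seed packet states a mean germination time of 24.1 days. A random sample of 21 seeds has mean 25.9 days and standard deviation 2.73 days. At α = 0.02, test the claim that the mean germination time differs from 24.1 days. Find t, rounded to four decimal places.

H0: μ = 24.1; H1: μ ≠ 24.1 (one-sample t-test, two-sided).
t = (x̄ − μ₀)/(s/√n) = (25.9 − 24.1)/(2.73/√21) = 3.0215
df = n − 1 = 20
Two-sided p-value ≈ 0.007
Since p ≈ 0.007 < α = 0.02, reject H0; the data support H1.

3.0215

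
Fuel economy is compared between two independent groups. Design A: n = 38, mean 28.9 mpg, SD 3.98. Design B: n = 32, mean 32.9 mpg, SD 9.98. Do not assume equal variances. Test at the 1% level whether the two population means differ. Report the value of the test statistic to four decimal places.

-2.1292

Let group 1 = design A, group 2 = design B. H0: μ_1 = μ_2; H1: μ_1 ≠ μ_2 (Welch's two-sample t-test, two-sided).
t = (x̄_1 − x̄_2)/√(s_1²/n_1 + s_2²/n_2) = (28.9 − 32.9)/√(3.98²/38 + 9.98²/32) = -2.1292
Welch–Satterthwaite df ≈ 39.27
Two-sided p-value ≈ 0.040
Since p ≈ 0.040 > α = 0.01, fail to reject H0; the evidence is not statistically significant.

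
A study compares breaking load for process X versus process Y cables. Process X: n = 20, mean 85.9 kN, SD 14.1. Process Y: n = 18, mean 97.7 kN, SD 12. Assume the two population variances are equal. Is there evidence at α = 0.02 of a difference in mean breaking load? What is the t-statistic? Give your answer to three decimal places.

Let group 1 = process X, group 2 = process Y. H0: μ_1 = μ_2; H1: μ_1 ≠ μ_2 (two-sample pooled-variance t-test, two-sided).
s_p² = [(20−1)·14.1² + (18−1)·12²]/(20+18−2) = 172.927
t = (85.9 − 97.7)/√[172.927·(1/20 + 1/18)] = -2.762
df = n₁ + n₂ − 2 = 36
Two-sided p-value ≈ 0.0090
Since p ≈ 0.0090 < α = 0.02, reject H0; the evidence is statistically significant.

-2.762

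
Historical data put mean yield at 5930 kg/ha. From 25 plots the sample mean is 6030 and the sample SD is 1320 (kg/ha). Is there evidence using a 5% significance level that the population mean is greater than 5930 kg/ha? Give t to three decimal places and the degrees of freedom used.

H0: μ = 5930; H1: μ > 5930 (one-sample t-test, right-tailed).
t = (x̄ − μ₀)/(s/√n) = (6030 − 5930)/(1320/√25) = 0.379
df = n − 1 = 24
p-value = P(T ≥ 0.379) ≈ 0.354
Since p ≈ 0.354 > α = 0.05, fail to reject H0; the evidence is not statistically significant.

t = 0.379, df = 24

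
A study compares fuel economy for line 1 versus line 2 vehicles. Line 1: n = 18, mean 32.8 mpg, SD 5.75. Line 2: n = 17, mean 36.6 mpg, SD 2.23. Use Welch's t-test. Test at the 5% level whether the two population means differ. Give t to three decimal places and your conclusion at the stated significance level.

Let group 1 = line 1, group 2 = line 2. H0: μ_1 = μ_2; H1: μ_1 ≠ μ_2 (Welch's two-sample t-test, two-sided).
t = (x̄_1 − x̄_2)/√(s_1²/n_1 + s_2²/n_2) = (32.8 − 36.6)/√(5.75²/18 + 2.23²/17) = -2.604
Welch–Satterthwaite df ≈ 22.25
Two-sided p-value ≈ 0.0161
Since p ≈ 0.0161 < α = 0.05, reject H0; the evidence is statistically significant.

t = -2.604; reject H0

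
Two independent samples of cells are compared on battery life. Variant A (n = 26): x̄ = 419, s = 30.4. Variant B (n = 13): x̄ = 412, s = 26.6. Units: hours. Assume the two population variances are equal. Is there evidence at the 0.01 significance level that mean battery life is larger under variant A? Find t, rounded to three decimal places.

0.705

Let group 1 = variant A, group 2 = variant B. H0: μ_1 = μ_2; H1: μ_1 > μ_2 (two-sample pooled-variance t-test, right-tailed).
s_p² = [(26−1)·30.4² + (13−1)·26.6²]/(26+13−2) = 853.911
t = (419 − 412)/√[853.911·(1/26 + 1/13)] = 0.705
df = n₁ + n₂ − 2 = 37
p-value = P(T ≥ 0.705) ≈ 0.243
Since p ≈ 0.243 > α = 0.01, fail to reject H0; the evidence is not statistically significant.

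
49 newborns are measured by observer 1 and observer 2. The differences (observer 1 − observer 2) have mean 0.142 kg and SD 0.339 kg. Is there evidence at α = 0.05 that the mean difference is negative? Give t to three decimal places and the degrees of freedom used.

t = 2.932, df = 48

H0: μ_d = 0; H1: μ_d < 0 (paired t-test on the differences, left-tailed).
t = d̄/(s_d/√n) = 0.142/(0.339/√49) = 2.932
df = n − 1 = 48
p-value = P(T ≤ 2.932) ≈ 0.9974
Since p ≈ 0.9974 > α = 0.05, fail to reject H0; the evidence is not statistically significant.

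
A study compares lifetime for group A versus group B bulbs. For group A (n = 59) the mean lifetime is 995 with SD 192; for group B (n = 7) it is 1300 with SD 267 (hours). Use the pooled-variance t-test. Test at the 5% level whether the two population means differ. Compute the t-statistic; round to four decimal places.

Let group 1 = group A, group 2 = group B. H0: μ_1 = μ_2; H1: μ_1 ≠ μ_2 (two-sample pooled-variance t-test, two-sided).
s_p² = [(59−1)·192² + (7−1)·267²]/(59+7−2) = 40091.3
t = (995 − 1300)/√[40091.3·(1/59 + 1/7)] = -3.8105
df = n₁ + n₂ − 2 = 64
Two-sided p-value ≈ 0.000
Since p ≈ 0.000 < α = 0.05, reject H0; the evidence is statistically significant.

-3.8105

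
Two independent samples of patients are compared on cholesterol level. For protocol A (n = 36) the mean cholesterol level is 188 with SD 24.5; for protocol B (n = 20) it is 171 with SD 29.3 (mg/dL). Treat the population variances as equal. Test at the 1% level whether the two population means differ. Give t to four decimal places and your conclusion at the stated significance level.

Let group 1 = protocol A, group 2 = protocol B. H0: μ_1 = μ_2; H1: μ_1 ≠ μ_2 (two-sample pooled-variance t-test, two-sided).
s_p² = [(36−1)·24.5² + (20−1)·29.3²]/(36+20−2) = 691.112
t = (188 − 171)/√[691.112·(1/36 + 1/20)] = 2.3187
df = n₁ + n₂ − 2 = 54
Two-sided p-value ≈ 0.024
Since p ≈ 0.024 > α = 0.01, fail to reject H0; the data do not provide sufficient evidence against H0.

t = 2.3187; fail to reject H0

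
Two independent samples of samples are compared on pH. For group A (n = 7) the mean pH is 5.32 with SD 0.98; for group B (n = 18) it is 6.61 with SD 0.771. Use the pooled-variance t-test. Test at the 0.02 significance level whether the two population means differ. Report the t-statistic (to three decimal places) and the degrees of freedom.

Let group 1 = group A, group 2 = group B. H0: μ_1 = μ_2; H1: μ_1 ≠ μ_2 (two-sample pooled-variance t-test, two-sided).
s_p² = [(7−1)·0.98² + (18−1)·0.771²]/(7+18−2) = 0.689909
t = (5.32 − 6.61)/√[0.689909·(1/7 + 1/18)] = -3.487
df = n₁ + n₂ − 2 = 23
Two-sided p-value ≈ 0.002
Since p ≈ 0.002 < α = 0.02, reject H0; the data support H1.

t = -3.487, df = 23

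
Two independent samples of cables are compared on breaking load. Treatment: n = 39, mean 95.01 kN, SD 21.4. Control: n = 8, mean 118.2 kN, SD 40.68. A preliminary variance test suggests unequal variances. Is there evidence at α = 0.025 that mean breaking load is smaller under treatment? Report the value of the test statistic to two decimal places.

Let group 1 = treatment, group 2 = control. H0: μ_1 = μ_2; H1: μ_1 < μ_2 (Welch's two-sample t-test, left-tailed).
t = (x̄_1 − x̄_2)/√(s_1²/n_1 + s_2²/n_2) = (95.01 − 118.2)/√(21.4²/39 + 40.68²/8) = -1.57
Welch–Satterthwaite df ≈ 7.81
p-value = P(T ≤ -1.57) ≈ 0.078
Since p ≈ 0.078 > α = 0.025, fail to reject H0; the evidence is not statistically significant.

-1.57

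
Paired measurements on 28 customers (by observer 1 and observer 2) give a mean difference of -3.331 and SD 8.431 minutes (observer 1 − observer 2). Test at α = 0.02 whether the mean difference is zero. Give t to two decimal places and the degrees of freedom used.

H0: μ_d = 0; H1: μ_d ≠ 0 (paired t-test on the differences, two-sided).
t = d̄/(s_d/√n) = -3.331/(8.431/√28) = -2.09
df = n − 1 = 27
Two-sided p-value ≈ 0.046
Since p ≈ 0.046 > α = 0.02, fail to reject H0; the evidence is not statistically significant.

t = -2.09, df = 27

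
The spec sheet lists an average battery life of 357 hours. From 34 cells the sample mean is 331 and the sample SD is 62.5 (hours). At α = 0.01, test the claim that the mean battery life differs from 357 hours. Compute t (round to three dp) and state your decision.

t = -2.426; fail to reject H0

H0: μ = 357; H1: μ ≠ 357 (one-sample t-test, two-sided).
t = (x̄ − μ₀)/(s/√n) = (331 − 357)/(62.5/√34) = -2.426
df = n − 1 = 33
Two-sided p-value ≈ 0.021
Since p ≈ 0.021 > α = 0.01, fail to reject H0; the evidence is not statistically significant.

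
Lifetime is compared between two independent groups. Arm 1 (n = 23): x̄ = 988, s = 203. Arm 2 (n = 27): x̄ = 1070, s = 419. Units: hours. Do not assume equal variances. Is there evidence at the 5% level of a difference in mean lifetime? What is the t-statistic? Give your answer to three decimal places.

Let group 1 = arm 1, group 2 = arm 2. H0: μ_1 = μ_2; H1: μ_1 ≠ μ_2 (Welch's two-sample t-test, two-sided).
t = (x̄_1 − x̄_2)/√(s_1²/n_1 + s_2²/n_2) = (988 − 1070)/√(203²/23 + 419²/27) = -0.900
Welch–Satterthwaite df ≈ 38.82
Two-sided p-value ≈ 0.373
Since p ≈ 0.373 > α = 0.05, fail to reject H0; the evidence is not statistically significant.

-0.900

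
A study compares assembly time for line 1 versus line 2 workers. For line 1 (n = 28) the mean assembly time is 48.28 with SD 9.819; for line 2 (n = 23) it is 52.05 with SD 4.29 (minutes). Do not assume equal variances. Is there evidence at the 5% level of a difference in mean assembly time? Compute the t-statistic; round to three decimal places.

Let group 1 = line 1, group 2 = line 2. H0: μ_1 = μ_2; H1: μ_1 ≠ μ_2 (Welch's two-sample t-test, two-sided).
t = (x̄_1 − x̄_2)/√(s_1²/n_1 + s_2²/n_2) = (48.28 − 52.05)/√(9.819²/28 + 4.29²/23) = -1.830
Welch–Satterthwaite df ≈ 38.46
Two-sided p-value ≈ 0.0750
Since p ≈ 0.0750 > α = 0.05, fail to reject H0; the evidence is not statistically significant.

-1.830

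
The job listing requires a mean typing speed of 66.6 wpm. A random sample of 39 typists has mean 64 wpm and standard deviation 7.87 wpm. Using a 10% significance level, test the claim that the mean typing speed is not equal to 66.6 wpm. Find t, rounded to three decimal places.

H0: μ = 66.6; H1: μ ≠ 66.6 (one-sample t-test, two-sided).
t = (x̄ − μ₀)/(s/√n) = (64 − 66.6)/(7.87/√39) = -2.063
df = n − 1 = 38
Two-sided p-value ≈ 0.0460
Since p ≈ 0.0460 < α = 0.1, reject H0; the data support H1.

-2.063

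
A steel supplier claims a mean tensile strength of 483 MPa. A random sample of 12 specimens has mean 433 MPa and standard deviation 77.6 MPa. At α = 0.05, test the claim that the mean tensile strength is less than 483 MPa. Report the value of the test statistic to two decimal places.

H0: μ = 483; H1: μ < 483 (one-sample t-test, left-tailed).
t = (x̄ − μ₀)/(s/√n) = (433 − 483)/(77.6/√12) = -2.23
df = n − 1 = 11
p-value = P(T ≤ -2.23) ≈ 0.024
Since p ≈ 0.024 < α = 0.05, reject H0; the data support H1.

-2.23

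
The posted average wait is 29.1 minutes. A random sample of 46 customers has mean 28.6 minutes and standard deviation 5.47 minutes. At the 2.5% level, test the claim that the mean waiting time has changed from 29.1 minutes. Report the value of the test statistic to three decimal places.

H0: μ = 29.1; H1: μ ≠ 29.1 (one-sample t-test, two-sided).
t = (x̄ − μ₀)/(s/√n) = (28.6 − 29.1)/(5.47/√46) = -0.620
df = n − 1 = 45
Two-sided p-value ≈ 0.5384
Since p ≈ 0.5384 > α = 0.025, fail to reject H0; the evidence is not statistically significant.

-0.620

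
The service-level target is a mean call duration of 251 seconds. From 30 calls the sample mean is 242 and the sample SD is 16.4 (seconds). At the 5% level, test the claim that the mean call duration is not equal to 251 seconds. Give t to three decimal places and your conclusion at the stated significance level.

H0: μ = 251; H1: μ ≠ 251 (one-sample t-test, two-sided).
t = (x̄ − μ₀)/(s/√n) = (242 − 251)/(16.4/√30) = -3.006
df = n − 1 = 29
Two-sided p-value ≈ 0.0054
Since p ≈ 0.0054 < α = 0.05, reject H0; the data support H1.

t = -3.006; reject H0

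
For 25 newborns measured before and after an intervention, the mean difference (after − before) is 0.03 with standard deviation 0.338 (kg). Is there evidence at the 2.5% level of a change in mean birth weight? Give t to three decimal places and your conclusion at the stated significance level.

t = 0.444; fail to reject H0

H0: μ_d = 0; H1: μ_d ≠ 0 (paired t-test on the differences, two-sided).
t = d̄/(s_d/√n) = 0.03/(0.338/√25) = 0.444
df = n − 1 = 24
Two-sided p-value ≈ 0.6612
Since p ≈ 0.6612 > α = 0.025, fail to reject H0; the evidence is not statistically significant.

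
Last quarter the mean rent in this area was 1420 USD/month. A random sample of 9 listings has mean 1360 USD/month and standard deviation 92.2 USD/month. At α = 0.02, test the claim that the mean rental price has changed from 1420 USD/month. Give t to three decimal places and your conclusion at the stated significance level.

H0: μ = 1420; H1: μ ≠ 1420 (one-sample t-test, two-sided).
t = (x̄ − μ₀)/(s/√n) = (1360 − 1420)/(92.2/√9) = -1.952
df = n − 1 = 8
Two-sided p-value ≈ 0.087
Since p ≈ 0.087 > α = 0.02, fail to reject H0; the evidence is not statistically significant.

t = -1.952; fail to reject H0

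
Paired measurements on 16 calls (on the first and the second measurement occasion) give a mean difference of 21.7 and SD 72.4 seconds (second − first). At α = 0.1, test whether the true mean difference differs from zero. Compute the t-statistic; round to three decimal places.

1.199

H0: μ_d = 0; H1: μ_d ≠ 0 (paired t-test on the differences, two-sided).
t = d̄/(s_d/√n) = 21.7/(72.4/√16) = 1.199
df = n − 1 = 15
Two-sided p-value ≈ 0.249
Since p ≈ 0.249 > α = 0.1, fail to reject H0; the data do not provide sufficient evidence against H0.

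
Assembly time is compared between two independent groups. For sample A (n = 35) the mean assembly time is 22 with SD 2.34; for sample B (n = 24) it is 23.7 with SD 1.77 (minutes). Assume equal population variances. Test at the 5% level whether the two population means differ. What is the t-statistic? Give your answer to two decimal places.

-3.01

Let group 1 = sample A, group 2 = sample B. H0: μ_1 = μ_2; H1: μ_1 ≠ μ_2 (two-sample pooled-variance t-test, two-sided).
s_p² = [(35−1)·2.34² + (24−1)·1.77²]/(35+24−2) = 4.5303
t = (22 − 23.7)/√[4.5303·(1/35 + 1/24)] = -3.01
df = n₁ + n₂ − 2 = 57
Two-sided p-value ≈ 0.0038
Since p ≈ 0.0038 < α = 0.05, reject H0; the evidence is statistically significant.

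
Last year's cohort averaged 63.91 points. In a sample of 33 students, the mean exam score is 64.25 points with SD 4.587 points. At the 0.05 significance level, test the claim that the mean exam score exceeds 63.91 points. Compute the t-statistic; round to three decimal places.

H0: μ = 63.91; H1: μ > 63.91 (one-sample t-test, right-tailed).
t = (x̄ − μ₀)/(s/√n) = (64.25 − 63.91)/(4.587/√33) = 0.426
df = n − 1 = 32
p-value = P(T ≥ 0.426) ≈ 0.337
Since p ≈ 0.337 > α = 0.05, fail to reject H0; the data do not provide sufficient evidence against H0.

0.426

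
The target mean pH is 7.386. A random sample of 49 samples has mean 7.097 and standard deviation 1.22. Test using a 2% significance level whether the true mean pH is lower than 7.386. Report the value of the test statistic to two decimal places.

-1.66

H0: μ = 7.386; H1: μ < 7.386 (one-sample t-test, left-tailed).
t = (x̄ − μ₀)/(s/√n) = (7.097 − 7.386)/(1.22/√49) = -1.66
df = n − 1 = 48
p-value = P(T ≤ -1.66) ≈ 0.0519
Since p ≈ 0.0519 > α = 0.02, fail to reject H0; the data do not provide sufficient evidence against H0.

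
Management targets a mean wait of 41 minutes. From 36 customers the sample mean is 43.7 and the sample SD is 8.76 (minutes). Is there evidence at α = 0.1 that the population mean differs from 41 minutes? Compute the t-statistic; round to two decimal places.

H0: μ = 41; H1: μ ≠ 41 (one-sample t-test, two-sided).
t = (x̄ − μ₀)/(s/√n) = (43.7 − 41)/(8.76/√36) = 1.85
df = n − 1 = 35
Two-sided p-value ≈ 0.0729
Since p ≈ 0.0729 < α = 0.1, reject H0; the data support H1.

1.85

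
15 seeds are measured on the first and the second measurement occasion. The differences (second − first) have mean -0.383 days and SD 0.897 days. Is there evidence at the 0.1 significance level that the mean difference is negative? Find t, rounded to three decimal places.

H0: μ_d = 0; H1: μ_d < 0 (paired t-test on the differences, left-tailed).
t = d̄/(s_d/√n) = -0.383/(0.897/√15) = -1.654
df = n − 1 = 14
p-value = P(T ≤ -1.654) ≈ 0.0602
Since p ≈ 0.0602 < α = 0.1, reject H0; the data support H1.

-1.654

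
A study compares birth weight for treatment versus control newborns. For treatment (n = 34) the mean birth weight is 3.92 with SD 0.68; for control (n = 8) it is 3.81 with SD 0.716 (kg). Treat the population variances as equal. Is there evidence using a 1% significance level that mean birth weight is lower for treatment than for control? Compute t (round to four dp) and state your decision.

t = 0.4078; fail to reject H0

Let group 1 = treatment, group 2 = control. H0: μ_1 = μ_2; H1: μ_1 < μ_2 (two-sample pooled-variance t-test, left-tailed).
s_p² = [(34−1)·0.68² + (8−1)·0.716²]/(34+8−2) = 0.471195
t = (3.92 − 3.81)/√[0.471195·(1/34 + 1/8)] = 0.4078
df = n₁ + n₂ − 2 = 40
p-value = P(T ≤ 0.4078) ≈ 0.657
Since p ≈ 0.657 > α = 0.01, fail to reject H0; the evidence is not statistically significant.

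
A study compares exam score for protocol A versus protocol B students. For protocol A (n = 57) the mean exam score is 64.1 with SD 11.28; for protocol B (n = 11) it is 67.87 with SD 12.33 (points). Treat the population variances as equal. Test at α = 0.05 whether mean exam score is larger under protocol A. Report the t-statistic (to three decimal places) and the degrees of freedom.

Let group 1 = protocol A, group 2 = protocol B. H0: μ_1 = μ_2; H1: μ_1 > μ_2 (two-sample pooled-variance t-test, right-tailed).
s_p² = [(57−1)·11.28² + (11−1)·12.33²]/(57+11−2) = 130.995
t = (64.1 − 67.87)/√[130.995·(1/57 + 1/11)] = -1.000
df = n₁ + n₂ − 2 = 66
p-value = P(T ≥ -1.000) ≈ 0.8396
Since p ≈ 0.8396 > α = 0.05, fail to reject H0; the evidence is not statistically significant.

t = -1.000, df = 66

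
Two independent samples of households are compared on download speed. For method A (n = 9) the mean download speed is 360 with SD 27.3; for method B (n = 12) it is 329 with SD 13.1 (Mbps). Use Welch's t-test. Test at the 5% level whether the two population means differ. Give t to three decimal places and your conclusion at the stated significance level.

Let group 1 = method A, group 2 = method B. H0: μ_1 = μ_2; H1: μ_1 ≠ μ_2 (Welch's two-sample t-test, two-sided).
t = (x̄_1 − x̄_2)/√(s_1²/n_1 + s_2²/n_2) = (360 − 329)/√(27.3²/9 + 13.1²/12) = 3.146
Welch–Satterthwaite df ≈ 10.77
Two-sided p-value ≈ 0.010
Since p ≈ 0.010 < α = 0.05, reject H0; the data support H1.

t = 3.146; reject H0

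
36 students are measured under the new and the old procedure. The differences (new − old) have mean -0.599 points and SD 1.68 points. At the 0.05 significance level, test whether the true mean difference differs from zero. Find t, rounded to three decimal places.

H0: μ_d = 0; H1: μ_d ≠ 0 (paired t-test on the differences, two-sided).
t = d̄/(s_d/√n) = -0.599/(1.68/√36) = -2.139
df = n − 1 = 35
Two-sided p-value ≈ 0.0395
Since p ≈ 0.0395 < α = 0.05, reject H0; the evidence is statistically significant.

-2.139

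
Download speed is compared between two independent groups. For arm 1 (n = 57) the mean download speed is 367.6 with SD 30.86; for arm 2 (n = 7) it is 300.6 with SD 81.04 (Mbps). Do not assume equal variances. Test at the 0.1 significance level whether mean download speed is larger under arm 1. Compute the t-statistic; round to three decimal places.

2.168

Let group 1 = arm 1, group 2 = arm 2. H0: μ_1 = μ_2; H1: μ_1 > μ_2 (Welch's two-sample t-test, right-tailed).
t = (x̄_1 − x̄_2)/√(s_1²/n_1 + s_2²/n_2) = (367.6 − 300.6)/√(30.86²/57 + 81.04²/7) = 2.168
Welch–Satterthwaite df ≈ 6.22
p-value = P(T ≥ 2.168) ≈ 0.0358
Since p ≈ 0.0358 < α = 0.1, reject H0; the data support H1.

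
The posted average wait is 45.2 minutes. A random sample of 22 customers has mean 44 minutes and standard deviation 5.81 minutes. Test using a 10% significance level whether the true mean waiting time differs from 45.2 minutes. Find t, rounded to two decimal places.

H0: μ = 45.2; H1: μ ≠ 45.2 (one-sample t-test, two-sided).
t = (x̄ − μ₀)/(s/√n) = (44 − 45.2)/(5.81/√22) = -0.97
df = n − 1 = 21
Two-sided p-value ≈ 0.3437
Since p ≈ 0.3437 > α = 0.1, fail to reject H0; the data do not provide sufficient evidence against H0.

-0.97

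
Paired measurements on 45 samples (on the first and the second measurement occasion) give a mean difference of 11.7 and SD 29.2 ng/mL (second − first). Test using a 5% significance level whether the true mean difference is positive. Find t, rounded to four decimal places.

H0: μ_d = 0; H1: μ_d > 0 (paired t-test on the differences, right-tailed).
t = d̄/(s_d/√n) = 11.7/(29.2/√45) = 2.6879
df = n − 1 = 44
p-value = P(T ≥ 2.6879) ≈ 0.005
Since p ≈ 0.005 < α = 0.05, reject H0; the data support H1.

2.6879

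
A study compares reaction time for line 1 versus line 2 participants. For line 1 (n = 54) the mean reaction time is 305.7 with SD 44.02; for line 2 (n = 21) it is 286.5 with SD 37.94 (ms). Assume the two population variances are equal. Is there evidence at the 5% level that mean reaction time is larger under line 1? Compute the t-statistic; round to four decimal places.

Let group 1 = line 1, group 2 = line 2. H0: μ_1 = μ_2; H1: μ_1 > μ_2 (two-sample pooled-variance t-test, right-tailed).
s_p² = [(54−1)·44.02² + (21−1)·37.94²]/(54+21−2) = 1801.24
t = (305.7 − 286.5)/√[1801.24·(1/54 + 1/21)] = 1.7591
df = n₁ + n₂ − 2 = 73
p-value = P(T ≥ 1.7591) ≈ 0.0414
Since p ≈ 0.0414 < α = 0.05, reject H0; the data support H1.

1.7591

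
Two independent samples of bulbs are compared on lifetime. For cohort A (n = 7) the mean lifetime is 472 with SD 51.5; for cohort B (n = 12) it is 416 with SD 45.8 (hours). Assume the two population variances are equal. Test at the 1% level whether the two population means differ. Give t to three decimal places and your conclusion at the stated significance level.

t = 2.459; fail to reject H0

Let group 1 = cohort A, group 2 = cohort B. H0: μ_1 = μ_2; H1: μ_1 ≠ μ_2 (two-sample pooled-variance t-test, two-sided).
s_p² = [(7−1)·51.5² + (12−1)·45.8²]/(7+12−2) = 2293.38
t = (472 − 416)/√[2293.38·(1/7 + 1/12)] = 2.459
df = n₁ + n₂ − 2 = 17
Two-sided p-value ≈ 0.025
Since p ≈ 0.025 > α = 0.01, fail to reject H0; the evidence is not statistically significant.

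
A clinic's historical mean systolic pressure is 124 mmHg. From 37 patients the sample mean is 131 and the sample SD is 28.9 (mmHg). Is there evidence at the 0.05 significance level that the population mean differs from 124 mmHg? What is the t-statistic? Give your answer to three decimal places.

1.473

H0: μ = 124; H1: μ ≠ 124 (one-sample t-test, two-sided).
t = (x̄ − μ₀)/(s/√n) = (131 − 124)/(28.9/√37) = 1.473
df = n − 1 = 36
Two-sided p-value ≈ 0.1494
Since p ≈ 0.1494 > α = 0.05, fail to reject H0; the evidence is not statistically significant.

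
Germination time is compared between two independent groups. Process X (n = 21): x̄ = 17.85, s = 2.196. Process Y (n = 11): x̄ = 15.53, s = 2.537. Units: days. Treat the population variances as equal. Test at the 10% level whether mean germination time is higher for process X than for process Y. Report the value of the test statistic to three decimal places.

Let group 1 = process X, group 2 = process Y. H0: μ_1 = μ_2; H1: μ_1 > μ_2 (two-sample pooled-variance t-test, right-tailed).
s_p² = [(21−1)·2.196² + (11−1)·2.537²]/(21+11−2) = 5.3604
t = (17.85 − 15.53)/√[5.3604·(1/21 + 1/11)] = 2.692
df = n₁ + n₂ − 2 = 30
p-value = P(T ≥ 2.692) ≈ 0.006
Since p ≈ 0.006 < α = 0.1, reject H0; the data support H1.

2.692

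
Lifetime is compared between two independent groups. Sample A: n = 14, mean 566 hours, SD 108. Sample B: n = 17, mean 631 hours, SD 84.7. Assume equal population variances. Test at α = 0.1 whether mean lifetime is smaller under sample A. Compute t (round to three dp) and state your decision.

t = -1.879; reject H0

Let group 1 = sample A, group 2 = sample B. H0: μ_1 = μ_2; H1: μ_1 < μ_2 (two-sample pooled-variance t-test, left-tailed).
s_p² = [(14−1)·108² + (17−1)·84.7²]/(14+17−2) = 9186.81
t = (566 − 631)/√[9186.81·(1/14 + 1/17)] = -1.879
df = n₁ + n₂ − 2 = 29
p-value = P(T ≤ -1.879) ≈ 0.0352
Since p ≈ 0.0352 < α = 0.1, reject H0; the evidence is statistically significant.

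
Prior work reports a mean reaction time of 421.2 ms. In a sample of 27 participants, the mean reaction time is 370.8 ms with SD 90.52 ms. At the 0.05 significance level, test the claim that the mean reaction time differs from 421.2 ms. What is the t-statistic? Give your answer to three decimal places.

H0: μ = 421.2; H1: μ ≠ 421.2 (one-sample t-test, two-sided).
t = (x̄ − μ₀)/(s/√n) = (370.8 − 421.2)/(90.52/√27) = -2.893
df = n − 1 = 26
Two-sided p-value ≈ 0.008
Since p ≈ 0.008 < α = 0.05, reject H0; the evidence is statistically significant.

-2.893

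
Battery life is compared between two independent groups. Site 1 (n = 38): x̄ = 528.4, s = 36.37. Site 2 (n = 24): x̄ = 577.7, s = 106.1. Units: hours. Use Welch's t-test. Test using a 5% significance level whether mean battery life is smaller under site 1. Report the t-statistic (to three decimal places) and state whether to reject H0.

t = -2.196; reject H0

Let group 1 = site 1, group 2 = site 2. H0: μ_1 = μ_2; H1: μ_1 < μ_2 (Welch's two-sample t-test, left-tailed).
t = (x̄_1 − x̄_2)/√(s_1²/n_1 + s_2²/n_2) = (528.4 − 577.7)/√(36.37²/38 + 106.1²/24) = -2.196
Welch–Satterthwaite df ≈ 26.45
p-value = P(T ≤ -2.196) ≈ 0.019
Since p ≈ 0.019 < α = 0.05, reject H0; the evidence is statistically significant.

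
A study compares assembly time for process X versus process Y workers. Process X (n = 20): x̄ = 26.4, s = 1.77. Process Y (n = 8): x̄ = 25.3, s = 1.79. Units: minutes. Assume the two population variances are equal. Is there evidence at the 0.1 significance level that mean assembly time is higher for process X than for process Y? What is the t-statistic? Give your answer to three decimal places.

1.481

Let group 1 = process X, group 2 = process Y. H0: μ_1 = μ_2; H1: μ_1 > μ_2 (two-sample pooled-variance t-test, right-tailed).
s_p² = [(20−1)·1.77² + (8−1)·1.79²]/(20+8−2) = 3.15207
t = (26.4 − 25.3)/√[3.15207·(1/20 + 1/8)] = 1.481
df = n₁ + n₂ − 2 = 26
p-value = P(T ≥ 1.481) ≈ 0.0753
Since p ≈ 0.0753 < α = 0.1, reject H0; the evidence is statistically significant.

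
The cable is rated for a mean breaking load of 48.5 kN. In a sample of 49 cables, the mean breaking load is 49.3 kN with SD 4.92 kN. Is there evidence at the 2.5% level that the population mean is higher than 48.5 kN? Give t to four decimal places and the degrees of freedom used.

H0: μ = 48.5; H1: μ > 48.5 (one-sample t-test, right-tailed).
t = (x̄ − μ₀)/(s/√n) = (49.3 − 48.5)/(4.92/√49) = 1.1382
df = n − 1 = 48
p-value = P(T ≥ 1.1382) ≈ 0.1303
Since p ≈ 0.1303 > α = 0.025, fail to reject H0; the evidence is not statistically significant.

t = 1.1382, df = 48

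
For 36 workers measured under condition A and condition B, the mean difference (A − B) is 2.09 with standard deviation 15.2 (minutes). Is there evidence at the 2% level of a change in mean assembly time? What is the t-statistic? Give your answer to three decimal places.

H0: μ_d = 0; H1: μ_d ≠ 0 (paired t-test on the differences, two-sided).
t = d̄/(s_d/√n) = 2.09/(15.2/√36) = 0.825
df = n − 1 = 35
Two-sided p-value ≈ 0.415
Since p ≈ 0.415 > α = 0.02, fail to reject H0; the evidence is not statistically significant.

0.825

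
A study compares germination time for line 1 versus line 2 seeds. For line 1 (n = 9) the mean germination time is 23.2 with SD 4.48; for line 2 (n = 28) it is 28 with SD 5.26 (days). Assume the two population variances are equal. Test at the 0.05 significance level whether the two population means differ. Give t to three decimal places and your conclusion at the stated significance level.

Let group 1 = line 1, group 2 = line 2. H0: μ_1 = μ_2; H1: μ_1 ≠ μ_2 (two-sample pooled-variance t-test, two-sided).
s_p² = [(9−1)·4.48² + (28−1)·5.26²]/(9+28−2) = 25.9311
t = (23.2 − 28)/√[25.9311·(1/9 + 1/28)] = -2.460
df = n₁ + n₂ − 2 = 35
Two-sided p-value ≈ 0.0190
Since p ≈ 0.0190 < α = 0.05, reject H0; the data support H1.

t = -2.460; reject H0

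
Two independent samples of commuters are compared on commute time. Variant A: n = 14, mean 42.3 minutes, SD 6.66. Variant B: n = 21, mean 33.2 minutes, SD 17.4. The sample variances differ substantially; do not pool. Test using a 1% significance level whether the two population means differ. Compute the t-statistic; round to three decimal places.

2.170

Let group 1 = variant A, group 2 = variant B. H0: μ_1 = μ_2; H1: μ_1 ≠ μ_2 (Welch's two-sample t-test, two-sided).
t = (x̄_1 − x̄_2)/√(s_1²/n_1 + s_2²/n_2) = (42.3 − 33.2)/√(6.66²/14 + 17.4²/21) = 2.170
Welch–Satterthwaite df ≈ 27.70
Two-sided p-value ≈ 0.039
Since p ≈ 0.039 > α = 0.01, fail to reject H0; the evidence is not statistically significant.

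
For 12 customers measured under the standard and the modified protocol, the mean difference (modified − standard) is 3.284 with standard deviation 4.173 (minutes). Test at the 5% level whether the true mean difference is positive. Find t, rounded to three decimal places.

H0: μ_d = 0; H1: μ_d > 0 (paired t-test on the differences, right-tailed).
t = d̄/(s_d/√n) = 3.284/(4.173/√12) = 2.726
df = n − 1 = 11
p-value = P(T ≥ 2.726) ≈ 0.010
Since p ≈ 0.010 < α = 0.05, reject H0; the evidence is statistically significant.

2.726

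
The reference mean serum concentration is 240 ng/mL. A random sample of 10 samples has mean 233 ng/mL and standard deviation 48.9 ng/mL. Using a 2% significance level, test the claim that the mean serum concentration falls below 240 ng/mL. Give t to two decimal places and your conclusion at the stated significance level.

t = -0.45; fail to reject H0

H0: μ = 240; H1: μ < 240 (one-sample t-test, left-tailed).
t = (x̄ − μ₀)/(s/√n) = (233 − 240)/(48.9/√10) = -0.45
df = n − 1 = 9
p-value = P(T ≤ -0.45) ≈ 0.331
Since p ≈ 0.331 > α = 0.02, fail to reject H0; the evidence is not statistically significant.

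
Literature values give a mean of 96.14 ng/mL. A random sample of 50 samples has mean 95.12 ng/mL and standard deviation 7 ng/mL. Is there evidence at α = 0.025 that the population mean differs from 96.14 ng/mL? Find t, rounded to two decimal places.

-1.03

H0: μ = 96.14; H1: μ ≠ 96.14 (one-sample t-test, two-sided).
t = (x̄ − μ₀)/(s/√n) = (95.12 − 96.14)/(7/√50) = -1.03
df = n − 1 = 49
Two-sided p-value ≈ 0.3079
Since p ≈ 0.3079 > α = 0.025, fail to reject H0; the data do not provide sufficient evidence against H0.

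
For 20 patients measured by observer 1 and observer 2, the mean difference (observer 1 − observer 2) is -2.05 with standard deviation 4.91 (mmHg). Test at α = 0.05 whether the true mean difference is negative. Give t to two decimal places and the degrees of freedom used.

t = -1.87, df = 19

H0: μ_d = 0; H1: μ_d < 0 (paired t-test on the differences, left-tailed).
t = d̄/(s_d/√n) = -2.05/(4.91/√20) = -1.87
df = n − 1 = 19
p-value = P(T ≤ -1.87) ≈ 0.0387
Since p ≈ 0.0387 < α = 0.05, reject H0; the data support H1.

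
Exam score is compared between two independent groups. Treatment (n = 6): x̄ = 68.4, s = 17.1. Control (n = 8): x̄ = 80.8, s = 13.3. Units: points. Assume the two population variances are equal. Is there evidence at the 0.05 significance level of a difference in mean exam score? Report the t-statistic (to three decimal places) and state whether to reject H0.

Let group 1 = treatment, group 2 = control. H0: μ_1 = μ_2; H1: μ_1 ≠ μ_2 (two-sample pooled-variance t-test, two-sided).
s_p² = [(6−1)·17.1² + (8−1)·13.3²]/(6+8−2) = 225.023
t = (68.4 − 80.8)/√[225.023·(1/6 + 1/8)] = -1.531
df = n₁ + n₂ − 2 = 12
Two-sided p-value ≈ 0.152
Since p ≈ 0.152 > α = 0.05, fail to reject H0; the data do not provide sufficient evidence against H0.

t = -1.531; fail to reject H0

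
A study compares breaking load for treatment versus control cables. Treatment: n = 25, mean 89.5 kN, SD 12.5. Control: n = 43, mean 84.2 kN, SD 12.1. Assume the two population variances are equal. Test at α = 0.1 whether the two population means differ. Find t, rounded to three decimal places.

1.721

Let group 1 = treatment, group 2 = control. H0: μ_1 = μ_2; H1: μ_1 ≠ μ_2 (two-sample pooled-variance t-test, two-sided).
s_p² = [(25−1)·12.5² + (43−1)·12.1²]/(25+43−2) = 149.988
t = (89.5 − 84.2)/√[149.988·(1/25 + 1/43)] = 1.721
df = n₁ + n₂ − 2 = 66
Two-sided p-value ≈ 0.090
Since p ≈ 0.090 < α = 0.1, reject H0; the evidence is statistically significant.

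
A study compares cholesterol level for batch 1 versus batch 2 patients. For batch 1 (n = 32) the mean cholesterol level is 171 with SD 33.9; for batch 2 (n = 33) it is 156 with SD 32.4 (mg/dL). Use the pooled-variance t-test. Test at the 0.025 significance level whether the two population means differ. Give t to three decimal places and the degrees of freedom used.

t = 1.824, df = 63

Let group 1 = batch 1, group 2 = batch 2. H0: μ_1 = μ_2; H1: μ_1 ≠ μ_2 (two-sample pooled-variance t-test, two-sided).
s_p² = [(32−1)·33.9² + (33−1)·32.4²]/(32+33−2) = 1098.7
t = (171 − 156)/√[1098.7·(1/32 + 1/33)] = 1.824
df = n₁ + n₂ − 2 = 63
Two-sided p-value ≈ 0.0729
Since p ≈ 0.0729 > α = 0.025, fail to reject H0; the data do not provide sufficient evidence against H0.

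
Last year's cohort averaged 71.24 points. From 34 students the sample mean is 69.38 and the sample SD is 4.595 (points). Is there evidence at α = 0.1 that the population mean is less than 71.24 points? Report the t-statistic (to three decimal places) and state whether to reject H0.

t = -2.360; reject H0

H0: μ = 71.24; H1: μ < 71.24 (one-sample t-test, left-tailed).
t = (x̄ − μ₀)/(s/√n) = (69.38 − 71.24)/(4.595/√34) = -2.360
df = n − 1 = 33
p-value = P(T ≤ -2.360) ≈ 0.012
Since p ≈ 0.012 < α = 0.1, reject H0; the evidence is statistically significant.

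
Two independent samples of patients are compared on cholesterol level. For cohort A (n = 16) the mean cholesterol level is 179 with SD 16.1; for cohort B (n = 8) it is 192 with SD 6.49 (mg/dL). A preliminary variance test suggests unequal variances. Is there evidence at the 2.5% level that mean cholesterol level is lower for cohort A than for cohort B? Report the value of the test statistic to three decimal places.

Let group 1 = cohort A, group 2 = cohort B. H0: μ_1 = μ_2; H1: μ_1 < μ_2 (Welch's two-sample t-test, left-tailed).
t = (x̄_1 − x̄_2)/√(s_1²/n_1 + s_2²/n_2) = (179 − 192)/√(16.1²/16 + 6.49²/8) = -2.806
Welch–Satterthwaite df ≈ 21.47
p-value = P(T ≤ -2.806) ≈ 0.005
Since p ≈ 0.005 < α = 0.025, reject H0; the data support H1.

-2.806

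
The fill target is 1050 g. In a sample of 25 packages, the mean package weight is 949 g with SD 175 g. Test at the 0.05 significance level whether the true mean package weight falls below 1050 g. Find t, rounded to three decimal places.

H0: μ = 1050; H1: μ < 1050 (one-sample t-test, left-tailed).
t = (x̄ − μ₀)/(s/√n) = (949 − 1050)/(175/√25) = -2.886
df = n − 1 = 24
p-value = P(T ≤ -2.886) ≈ 0.004
Since p ≈ 0.004 < α = 0.05, reject H0; the data support H1.

-2.886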